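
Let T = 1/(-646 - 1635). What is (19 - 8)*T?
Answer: -11/2281 ≈ -0.0048224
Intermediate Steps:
T = -1/2281 (T = 1/(-2281) = -1/2281 ≈ -0.00043840)
(19 - 8)*T = (19 - 8)*(-1/2281) = 11*(-1/2281) = -11/2281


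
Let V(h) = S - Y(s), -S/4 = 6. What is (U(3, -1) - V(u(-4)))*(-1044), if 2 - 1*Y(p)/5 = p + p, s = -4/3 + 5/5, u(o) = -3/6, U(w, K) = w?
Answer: -42108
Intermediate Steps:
S = -24 (S = -4*6 = -24)
u(o) = -½ (u(o) = -3*⅙ = -½)
s = -⅓ (s = -4*⅓ + 5*(⅕) = -4/3 + 1 = -⅓ ≈ -0.33333)
Y(p) = 10 - 10*p (Y(p) = 10 - 5*(p + p) = 10 - 10*p)
V(h) = -112/3 (V(h) = -24 - (10 - 10*(-⅓)) = -24 - (10 + 10/3) = -24 - 1*40/3 = -24 - 40/3 = -112/3)
(U(3, -1) - V(u(-4)))*(-1044) = (3 - 1*(-112/3))*(-1044) = (3 + 112/3)*(-1044) = (121/3)*(-1044) = -42108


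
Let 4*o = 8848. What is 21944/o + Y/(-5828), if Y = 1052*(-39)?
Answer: 13665223/805721 ≈ 16.960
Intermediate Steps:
o = 2212 (o = (¼)*8848 = 2212)
Y = -41028
21944/o + Y/(-5828) = 21944/2212 - 41028/(-5828) = 21944*(1/2212) - 41028*(-1/5828) = 5486/553 + 10257/1457 = 13665223/805721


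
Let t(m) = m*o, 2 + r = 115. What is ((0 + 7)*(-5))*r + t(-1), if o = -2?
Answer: -3953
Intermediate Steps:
r = 113 (r = -2 + 115 = 113)
t(m) = -2*m (t(m) = m*(-2) = -2*m)
((0 + 7)*(-5))*r + t(-1) = ((0 + 7)*(-5))*113 - 2*(-1) = (7*(-5))*113 + 2 = -35*113 + 2 = -3955 + 2 = -3953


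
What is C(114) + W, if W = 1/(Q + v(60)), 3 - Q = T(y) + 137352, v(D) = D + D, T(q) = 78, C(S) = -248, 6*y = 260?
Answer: -34052137/137307 ≈ -248.00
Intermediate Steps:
y = 130/3 (y = (1/6)*260 = 130/3 ≈ 43.333)
v(D) = 2*D
Q = -137427 (Q = 3 - (78 + 137352) = 3 - 1*137430 = 3 - 137430 = -137427)
W = -1/137307 (W = 1/(-137427 + 2*60) = 1/(-137427 + 120) = 1/(-137307) = -1/137307 ≈ -7.2829e-6)
C(114) + W = -248 - 1/137307 = -34052137/137307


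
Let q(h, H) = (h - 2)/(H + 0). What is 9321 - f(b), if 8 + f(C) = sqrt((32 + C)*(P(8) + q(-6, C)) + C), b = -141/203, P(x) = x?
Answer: 9329 - sqrt(500017448217)/28623 ≈ 9304.3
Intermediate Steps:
q(h, H) = (-2 + h)/H
b = -141/203 (b = -141*1/203 = -141/203 ≈ -0.69458)
f(C) = -8 + sqrt(C + (8 - 8/C)*(32 + C)) (f(C) = -8 + sqrt((32 + C)*(8 + (-2 - 6)/C) + C) = -8 + sqrt((32 + C)*(8 - 8/C) + C) = -8 + sqrt((8 - 8/C)*(32 + C) + C) = -8 + sqrt(C + (8 - 8/C)*(32 + C)))
9321 - f(b) = 9321 - (-8 + sqrt(248 - 256/(-141/203) + 9*(-141/203))) = 9321 - (-8 + sqrt(248 - 256*(-203/141) - 1269/203)) = 9321 - (-8 + sqrt(248 + 51968/141 - 1269/203)) = 9321 - (-8 + sqrt(17469079/28623)) = 9321 - (-8 + sqrt(500017448217)/28623) = 9321 + (8 - sqrt(500017448217)/28623) = 9329 - sqrt(500017448217)/28623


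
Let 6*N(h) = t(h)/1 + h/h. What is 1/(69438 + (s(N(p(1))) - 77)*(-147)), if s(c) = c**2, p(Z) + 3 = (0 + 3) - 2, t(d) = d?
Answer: 12/969035 ≈ 1.2383e-5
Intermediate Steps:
p(Z) = -2 (p(Z) = -3 + ((0 + 3) - 2) = -3 + (3 - 2) = -3 + 1 = -2)
N(h) = 1/6 + h/6 (N(h) = (h/1 + h/h)/6 = (h*1 + 1)/6 = (h + 1)/6 = (1 + h)/6 = 1/6 + h/6)
1/(69438 + (s(N(p(1))) - 77)*(-147)) = 1/(69438 + ((1/6 + (1/6)*(-2))**2 - 77)*(-147)) = 1/(69438 + ((1/6 - 1/3)**2 - 77)*(-147)) = 1/(69438 + ((-1/6)**2 - 77)*(-147)) = 1/(69438 + (1/36 - 77)*(-147)) = 1/(69438 - 2771/36*(-147)) = 1/(69438 + 135779/12) = 1/(969035/12) = 12/969035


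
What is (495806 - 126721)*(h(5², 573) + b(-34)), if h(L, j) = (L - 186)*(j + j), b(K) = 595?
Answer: -67878791435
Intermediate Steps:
h(L, j) = 2*j*(-186 + L) (h(L, j) = (-186 + L)*(2*j) = 2*j*(-186 + L))
(495806 - 126721)*(h(5², 573) + b(-34)) = (495806 - 126721)*(2*573*(-186 + 5²) + 595) = 369085*(2*573*(-186 + 25) + 595) = 369085*(2*573*(-161) + 595) = 369085*(-184506 + 595) = 369085*(-183911) = -67878791435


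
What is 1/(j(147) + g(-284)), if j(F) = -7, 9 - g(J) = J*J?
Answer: -1/80654 ≈ -1.2399e-5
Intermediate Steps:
g(J) = 9 - J² (g(J) = 9 - J*J = 9 - J²)
1/(j(147) + g(-284)) = 1/(-7 + (9 - 1*(-284)²)) = 1/(-7 + (9 - 1*80656)) = 1/(-7 + (9 - 80656)) = 1/(-7 - 80647) = 1/(-80654) = -1/80654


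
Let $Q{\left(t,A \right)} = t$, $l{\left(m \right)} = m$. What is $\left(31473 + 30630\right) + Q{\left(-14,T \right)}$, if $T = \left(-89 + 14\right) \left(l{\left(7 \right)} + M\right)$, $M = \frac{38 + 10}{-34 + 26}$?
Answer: $62089$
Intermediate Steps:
$M = -6$ ($M = \frac{48}{-8} = 48 \left(- \frac{1}{8}\right) = -6$)
$T = -75$ ($T = \left(-89 + 14\right) \left(7 - 6\right) = \left(-75\right) 1 = -75$)
$\left(31473 + 30630\right) + Q{\left(-14,T \right)} = \left(31473 + 30630\right) - 14 = 62103 - 14 = 62089$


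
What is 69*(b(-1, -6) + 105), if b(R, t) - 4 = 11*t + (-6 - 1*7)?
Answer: 2070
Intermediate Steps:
b(R, t) = -9 + 11*t (b(R, t) = 4 + (11*t + (-6 - 1*7)) = 4 + (11*t + (-6 - 7)) = 4 + (11*t - 13) = 4 + (-13 + 11*t) = -9 + 11*t)
69*(b(-1, -6) + 105) = 69*((-9 + 11*(-6)) + 105) = 69*((-9 - 66) + 105) = 69*(-75 + 105) = 69*30 = 2070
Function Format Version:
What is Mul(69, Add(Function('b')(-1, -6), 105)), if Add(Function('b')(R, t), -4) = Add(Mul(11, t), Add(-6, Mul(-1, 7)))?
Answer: 2070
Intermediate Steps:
Function('b')(R, t) = Add(-9, Mul(11, t)) (Function('b')(R, t) = Add(4, Add(Mul(11, t), Add(-6, Mul(-1, 7)))) = Add(4, Add(Mul(11, t), Add(-6, -7))) = Add(4, Add(Mul(11, t), -13)) = Add(4, Add(-13, Mul(11, t))) = Add(-9, Mul(11, t)))
Mul(69, Add(Function('b')(-1, -6), 105)) = Mul(69, Add(Add(-9, Mul(11, -6)), 105)) = Mul(69, Add(Add(-9, -66), 105)) = Mul(69, Add(-75, 105)) = Mul(69, 30) = 2070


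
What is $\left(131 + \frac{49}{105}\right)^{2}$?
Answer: $\frac{3888784}{225} \approx 17284.0$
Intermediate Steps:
$\left(131 + \frac{49}{105}\right)^{2} = \left(131 + 49 \cdot \frac{1}{105}\right)^{2} = \left(131 + \frac{7}{15}\right)^{2} = \left(\frac{1972}{15}\right)^{2} = \frac{3888784}{225}$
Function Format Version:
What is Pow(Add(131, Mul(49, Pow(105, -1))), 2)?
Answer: Rational(3888784, 225) ≈ 17284.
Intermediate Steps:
Pow(Add(131, Mul(49, Pow(105, -1))), 2) = Pow(Add(131, Mul(49, Rational(1, 105))), 2) = Pow(Add(131, Rational(7, 15)), 2) = Pow(Rational(1972, 15), 2) = Rational(3888784, 225)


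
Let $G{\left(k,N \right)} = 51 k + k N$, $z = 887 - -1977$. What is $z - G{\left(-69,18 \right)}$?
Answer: $7625$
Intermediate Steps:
$z = 2864$ ($z = 887 + 1977 = 2864$)
$G{\left(k,N \right)} = 51 k + N k$
$z - G{\left(-69,18 \right)} = 2864 - - 69 \left(51 + 18\right) = 2864 - \left(-69\right) 69 = 2864 - -4761 = 2864 + 4761 = 7625$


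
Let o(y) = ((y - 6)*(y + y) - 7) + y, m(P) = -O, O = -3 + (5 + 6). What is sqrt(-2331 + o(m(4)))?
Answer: I*sqrt(2122) ≈ 46.065*I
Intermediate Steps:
O = 8 (O = -3 + 11 = 8)
m(P) = -8 (m(P) = -1*8 = -8)
o(y) = -7 + y + 2*y*(-6 + y) (o(y) = ((-6 + y)*(2*y) - 7) + y = (2*y*(-6 + y) - 7) + y = (-7 + 2*y*(-6 + y)) + y = -7 + y + 2*y*(-6 + y))
sqrt(-2331 + o(m(4))) = sqrt(-2331 + (-7 - 11*(-8) + 2*(-8)**2)) = sqrt(-2331 + (-7 + 88 + 2*64)) = sqrt(-2331 + (-7 + 88 + 128)) = sqrt(-2331 + 209) = sqrt(-2122) = I*sqrt(2122)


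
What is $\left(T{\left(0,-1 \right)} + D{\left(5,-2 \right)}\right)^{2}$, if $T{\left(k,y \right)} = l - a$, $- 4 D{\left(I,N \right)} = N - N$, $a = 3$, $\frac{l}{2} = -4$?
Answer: $121$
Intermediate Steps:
$l = -8$ ($l = 2 \left(-4\right) = -8$)
$D{\left(I,N \right)} = 0$ ($D{\left(I,N \right)} = - \frac{N - N}{4} = \left(- \frac{1}{4}\right) 0 = 0$)
$T{\left(k,y \right)} = -11$ ($T{\left(k,y \right)} = -8 - 3 = -11$)
$\left(T{\left(0,-1 \right)} + D{\left(5,-2 \right)}\right)^{2} = \left(-11 + 0\right)^{2} = \left(-11\right)^{2} = 121$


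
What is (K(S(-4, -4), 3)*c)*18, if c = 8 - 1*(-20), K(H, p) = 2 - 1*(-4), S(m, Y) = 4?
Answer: 3024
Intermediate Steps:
K(H, p) = 6 (K(H, p) = 2 + 4 = 6)
c = 28 (c = 8 + 20 = 28)
(K(S(-4, -4), 3)*c)*18 = (6*28)*18 = 168*18 = 3024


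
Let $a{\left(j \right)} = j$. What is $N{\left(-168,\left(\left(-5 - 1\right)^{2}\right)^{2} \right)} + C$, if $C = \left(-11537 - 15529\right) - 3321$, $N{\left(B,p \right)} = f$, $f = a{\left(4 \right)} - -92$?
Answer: $-30291$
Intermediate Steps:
$f = 96$ ($f = 4 - -92 = 4 + 92 = 96$)
$N{\left(B,p \right)} = 96$
$C = -30387$ ($C = -27066 - 3321 = -30387$)
$N{\left(-168,\left(\left(-5 - 1\right)^{2}\right)^{2} \right)} + C = 96 - 30387 = -30291$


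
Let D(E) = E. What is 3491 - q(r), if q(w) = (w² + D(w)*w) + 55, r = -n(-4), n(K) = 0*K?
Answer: 3436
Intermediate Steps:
n(K) = 0
r = 0 (r = -1*0 = 0)
q(w) = 55 + 2*w² (q(w) = (w² + w*w) + 55 = (w² + w²) + 55 = 2*w² + 55 = 55 + 2*w²)
3491 - q(r) = 3491 - (55 + 2*0²) = 3491 - (55 + 2*0) = 3491 - (55 + 0) = 3491 - 1*55 = 3491 - 55 = 3436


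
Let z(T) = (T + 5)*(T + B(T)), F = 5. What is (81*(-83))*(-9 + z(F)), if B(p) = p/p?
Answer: -342873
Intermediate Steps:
B(p) = 1
z(T) = (1 + T)*(5 + T) (z(T) = (T + 5)*(T + 1) = (5 + T)*(1 + T) = (1 + T)*(5 + T))
(81*(-83))*(-9 + z(F)) = (81*(-83))*(-9 + (5 + 5**2 + 6*5)) = -6723*(-9 + (5 + 25 + 30)) = -6723*(-9 + 60) = -6723*51 = -342873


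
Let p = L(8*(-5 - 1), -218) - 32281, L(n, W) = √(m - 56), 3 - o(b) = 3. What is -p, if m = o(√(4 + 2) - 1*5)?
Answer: 32281 - 2*I*√14 ≈ 32281.0 - 7.4833*I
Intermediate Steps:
o(b) = 0 (o(b) = 3 - 1*3 = 3 - 3 = 0)
m = 0
L(n, W) = 2*I*√14 (L(n, W) = √(0 - 56) = √(-56) = 2*I*√14)
p = -32281 + 2*I*√14 (p = 2*I*√14 - 32281 = -32281 + 2*I*√14 ≈ -32281.0 + 7.4833*I)
-p = -(-32281 + 2*I*√14) = 32281 - 2*I*√14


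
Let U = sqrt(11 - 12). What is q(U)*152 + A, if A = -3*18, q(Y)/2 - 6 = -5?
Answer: 250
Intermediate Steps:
U = I (U = sqrt(-1) = I ≈ 1.0*I)
q(Y) = 2 (q(Y) = 12 + 2*(-5) = 12 - 10 = 2)
A = -54
q(U)*152 + A = 2*152 - 54 = 304 - 54 = 250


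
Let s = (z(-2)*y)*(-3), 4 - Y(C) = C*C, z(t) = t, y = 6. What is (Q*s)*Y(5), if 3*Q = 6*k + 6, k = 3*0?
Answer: -1512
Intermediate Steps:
Y(C) = 4 - C**2 (Y(C) = 4 - C*C = 4 - C**2)
k = 0
s = 36 (s = -2*6*(-3) = -12*(-3) = 36)
Q = 2 (Q = (6*0 + 6)/3 = (0 + 6)/3 = (1/3)*6 = 2)
(Q*s)*Y(5) = (2*36)*(4 - 1*5**2) = 72*(4 - 1*25) = 72*(4 - 25) = 72*(-21) = -1512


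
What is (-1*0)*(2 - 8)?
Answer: 0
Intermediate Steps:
(-1*0)*(2 - 8) = 0*(-6) = 0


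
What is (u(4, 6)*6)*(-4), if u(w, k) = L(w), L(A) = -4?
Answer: 96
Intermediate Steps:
u(w, k) = -4
(u(4, 6)*6)*(-4) = -4*6*(-4) = -24*(-4) = 96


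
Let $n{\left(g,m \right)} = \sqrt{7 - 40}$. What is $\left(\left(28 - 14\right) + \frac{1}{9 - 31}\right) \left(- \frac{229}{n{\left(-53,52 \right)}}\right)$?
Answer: $\frac{70303 i \sqrt{33}}{726} \approx 556.28 i$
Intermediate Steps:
$n{\left(g,m \right)} = i \sqrt{33}$ ($n{\left(g,m \right)} = \sqrt{-33} = i \sqrt{33}$)
$\left(\left(28 - 14\right) + \frac{1}{9 - 31}\right) \left(- \frac{229}{n{\left(-53,52 \right)}}\right) = \left(\left(28 - 14\right) + \frac{1}{9 - 31}\right) \left(- \frac{229}{i \sqrt{33}}\right) = \left(14 + \frac{1}{-22}\right) \left(- 229 \left(- \frac{i \sqrt{33}}{33}\right)\right) = \left(14 - \frac{1}{22}\right) \frac{229 i \sqrt{33}}{33} = \frac{307 \frac{229 i \sqrt{33}}{33}}{22} = \frac{70303 i \sqrt{33}}{726}$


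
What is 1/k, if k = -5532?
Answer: -1/5532 ≈ -0.00018077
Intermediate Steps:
1/k = 1/(-5532) = -1/5532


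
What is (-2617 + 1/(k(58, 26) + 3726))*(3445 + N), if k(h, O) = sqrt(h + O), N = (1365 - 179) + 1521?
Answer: -4656523948987/289229 - 769*sqrt(21)/867687 ≈ -1.6100e+7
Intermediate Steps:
N = 2707 (N = 1186 + 1521 = 2707)
k(h, O) = sqrt(O + h)
(-2617 + 1/(k(58, 26) + 3726))*(3445 + N) = (-2617 + 1/(sqrt(26 + 58) + 3726))*(3445 + 2707) = (-2617 + 1/(sqrt(84) + 3726))*6152 = (-2617 + 1/(2*sqrt(21) + 3726))*6152 = (-2617 + 1/(3726 + 2*sqrt(21)))*6152 = -16099784 + 6152/(3726 + 2*sqrt(21))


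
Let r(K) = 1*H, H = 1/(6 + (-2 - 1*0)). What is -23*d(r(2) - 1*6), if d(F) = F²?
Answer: -12167/16 ≈ -760.44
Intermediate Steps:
H = ¼ (H = 1/(6 + (-2 + 0)) = 1/(6 - 2) = 1/4 = ¼ ≈ 0.25000)
r(K) = ¼ (r(K) = 1*(¼) = ¼)
-23*d(r(2) - 1*6) = -23*(¼ - 1*6)² = -23*(¼ - 6)² = -23*(-23/4)² = -23*529/16 = -12167/16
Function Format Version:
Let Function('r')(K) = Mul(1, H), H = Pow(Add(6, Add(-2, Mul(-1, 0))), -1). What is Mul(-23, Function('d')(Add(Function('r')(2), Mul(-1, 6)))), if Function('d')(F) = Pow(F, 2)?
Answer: Rational(-12167, 16) ≈ -760.44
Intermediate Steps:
H = Rational(1, 4) (H = Pow(Add(6, Add(-2, 0)), -1) = Pow(Add(6, -2), -1) = Pow(4, -1) = Rational(1, 4) ≈ 0.25000)
Function('r')(K) = Rational(1, 4) (Function('r')(K) = Mul(1, Rational(1, 4)) = Rational(1, 4))
Mul(-23, Function('d')(Add(Function('r')(2), Mul(-1, 6)))) = Mul(-23, Pow(Add(Rational(1, 4), Mul(-1, 6)), 2)) = Mul(-23, Pow(Add(Rational(1, 4), -6), 2)) = Mul(-23, Pow(Rational(-23, 4), 2)) = Mul(-23, Rational(529, 16)) = Rational(-12167, 16)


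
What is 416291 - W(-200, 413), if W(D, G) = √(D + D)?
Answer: 416291 - 20*I ≈ 4.1629e+5 - 20.0*I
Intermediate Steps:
W(D, G) = √2*√D (W(D, G) = √(2*D) = √2*√D)
416291 - W(-200, 413) = 416291 - √2*√(-200) = 416291 - √2*10*I*√2 = 416291 - 20*I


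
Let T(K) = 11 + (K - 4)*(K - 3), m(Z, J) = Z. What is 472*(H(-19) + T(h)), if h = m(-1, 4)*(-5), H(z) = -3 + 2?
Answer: 5664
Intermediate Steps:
H(z) = -1
h = 5 (h = -1*(-5) = 5)
T(K) = 11 + (-4 + K)*(-3 + K)
472*(H(-19) + T(h)) = 472*(-1 + (23 + 5² - 7*5)) = 472*(-1 + (23 + 25 - 35)) = 472*(-1 + 13) = 472*12 = 5664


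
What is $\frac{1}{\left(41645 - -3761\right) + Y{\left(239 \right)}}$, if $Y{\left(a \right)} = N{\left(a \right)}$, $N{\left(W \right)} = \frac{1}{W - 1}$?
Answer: $\frac{238}{10806629} \approx 2.2024 \cdot 10^{-5}$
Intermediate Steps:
$N{\left(W \right)} = \frac{1}{-1 + W}$
$Y{\left(a \right)} = \frac{1}{-1 + a}$
$\frac{1}{\left(41645 - -3761\right) + Y{\left(239 \right)}} = \frac{1}{\left(41645 - -3761\right) + \frac{1}{-1 + 239}} = \frac{1}{\left(41645 + 3761\right) + \frac{1}{238}} = \frac{1}{45406 + \frac{1}{238}} = \frac{1}{\frac{10806629}{238}} = \frac{238}{10806629}$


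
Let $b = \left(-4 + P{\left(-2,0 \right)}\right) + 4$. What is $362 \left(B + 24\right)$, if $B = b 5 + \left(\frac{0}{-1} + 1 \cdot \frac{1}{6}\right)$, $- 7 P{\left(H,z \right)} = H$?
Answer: $\frac{194575}{21} \approx 9265.5$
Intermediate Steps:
$P{\left(H,z \right)} = - \frac{H}{7}$
$b = \frac{2}{7}$ ($b = \left(-4 - - \frac{2}{7}\right) + 4 = \left(-4 + \frac{2}{7}\right) + 4 = - \frac{26}{7} + 4 = \frac{2}{7} \approx 0.28571$)
$B = \frac{67}{42}$ ($B = \frac{2}{7} \cdot 5 + \left(\frac{0}{-1} + 1 \cdot \frac{1}{6}\right) = \frac{10}{7} + \left(0 \left(-1\right) + 1 \cdot \frac{1}{6}\right) = \frac{10}{7} + \left(0 + \frac{1}{6}\right) = \frac{10}{7} + \frac{1}{6} = \frac{67}{42} \approx 1.5952$)
$362 \left(B + 24\right) = 362 \left(\frac{67}{42} + 24\right) = 362 \cdot \frac{1075}{42} = \frac{194575}{21}$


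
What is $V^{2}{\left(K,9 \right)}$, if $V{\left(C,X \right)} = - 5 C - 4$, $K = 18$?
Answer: $8836$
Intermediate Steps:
$V{\left(C,X \right)} = -4 - 5 C$
$V^{2}{\left(K,9 \right)} = \left(-4 - 90\right)^{2} = \left(-94\right)^{2} = 8836$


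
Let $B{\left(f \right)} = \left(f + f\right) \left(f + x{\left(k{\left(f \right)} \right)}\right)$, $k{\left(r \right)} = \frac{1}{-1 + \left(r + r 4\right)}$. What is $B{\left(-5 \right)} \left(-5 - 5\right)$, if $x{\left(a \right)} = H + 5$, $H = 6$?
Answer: $600$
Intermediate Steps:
$k{\left(r \right)} = \frac{1}{-1 + 5 r}$ ($k{\left(r \right)} = \frac{1}{-1 + \left(r + 4 r\right)} = \frac{1}{-1 + 5 r}$)
$x{\left(a \right)} = 11$ ($x{\left(a \right)} = 6 + 5 = 11$)
$B{\left(f \right)} = 2 f \left(11 + f\right)$ ($B{\left(f \right)} = \left(f + f\right) \left(f + 11\right) = 2 f \left(11 + f\right)$)
$B{\left(-5 \right)} \left(-5 - 5\right) = 2 \left(-5\right) \left(11 - 5\right) \left(-5 - 5\right) = 2 \left(-5\right) 6 \left(-10\right) = \left(-60\right) \left(-10\right) = 600$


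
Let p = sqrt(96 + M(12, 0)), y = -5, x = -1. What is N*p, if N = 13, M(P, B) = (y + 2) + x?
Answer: 26*sqrt(23) ≈ 124.69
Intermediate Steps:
M(P, B) = -4 (M(P, B) = (-5 + 2) - 1 = -3 - 1 = -4)
p = 2*sqrt(23) (p = sqrt(96 - 4) = sqrt(92) = 2*sqrt(23) ≈ 9.5917)
N*p = 13*(2*sqrt(23)) = 26*sqrt(23)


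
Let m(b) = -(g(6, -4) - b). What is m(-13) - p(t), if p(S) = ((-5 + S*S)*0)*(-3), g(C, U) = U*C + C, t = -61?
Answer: 5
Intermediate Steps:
g(C, U) = C + C*U (g(C, U) = C*U + C = C + C*U)
p(S) = 0 (p(S) = ((-5 + S²)*0)*(-3) = 0*(-3) = 0)
m(b) = 18 + b (m(b) = -(6*(1 - 4) - b) = -(6*(-3) - b) = -(-18 - b) = 18 + b)
m(-13) - p(t) = (18 - 13) - 1*0 = 5 + 0 = 5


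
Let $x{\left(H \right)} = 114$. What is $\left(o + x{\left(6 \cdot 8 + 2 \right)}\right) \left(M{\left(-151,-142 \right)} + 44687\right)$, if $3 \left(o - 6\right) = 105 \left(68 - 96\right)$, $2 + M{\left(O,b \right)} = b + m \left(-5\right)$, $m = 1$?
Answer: $-38302680$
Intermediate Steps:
$M{\left(O,b \right)} = -7 + b$ ($M{\left(O,b \right)} = -2 + \left(b + 1 \left(-5\right)\right) = -2 + \left(b - 5\right) = -2 + \left(-5 + b\right) = -7 + b$)
$o = -974$ ($o = 6 + \frac{105 \left(68 - 96\right)}{3} = 6 + \frac{105 \left(-28\right)}{3} = 6 + \frac{1}{3} \left(-2940\right) = 6 - 980 = -974$)
$\left(o + x{\left(6 \cdot 8 + 2 \right)}\right) \left(M{\left(-151,-142 \right)} + 44687\right) = \left(-974 + 114\right) \left(\left(-7 - 142\right) + 44687\right) = - 860 \left(-149 + 44687\right) = \left(-860\right) 44538 = -38302680$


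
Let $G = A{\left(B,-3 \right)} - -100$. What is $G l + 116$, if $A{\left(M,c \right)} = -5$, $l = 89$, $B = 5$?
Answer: $8571$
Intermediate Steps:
$G = 95$ ($G = -5 - -100 = -5 + 100 = 95$)
$G l + 116 = 95 \cdot 89 + 116 = 8455 + 116 = 8571$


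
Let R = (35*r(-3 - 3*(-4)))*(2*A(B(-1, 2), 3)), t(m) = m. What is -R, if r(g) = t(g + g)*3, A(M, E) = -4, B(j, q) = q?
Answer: 15120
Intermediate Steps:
r(g) = 6*g (r(g) = (g + g)*3 = (2*g)*3 = 6*g)
R = -15120 (R = (35*(6*(-3 - 3*(-4))))*(2*(-4)) = (35*(6*(-3 + 12)))*(-8) = (35*(6*9))*(-8) = (35*54)*(-8) = 1890*(-8) = -15120)
-R = -1*(-15120) = 15120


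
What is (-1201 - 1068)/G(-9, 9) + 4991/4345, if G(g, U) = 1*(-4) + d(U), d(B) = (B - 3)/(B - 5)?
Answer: 3948513/4345 ≈ 908.75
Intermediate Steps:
d(B) = (-3 + B)/(-5 + B)
G(g, U) = -4 + (-3 + U)/(-5 + U) (G(g, U) = 1*(-4) + (-3 + U)/(-5 + U) = -4 + (-3 + U)/(-5 + U))
(-1201 - 1068)/G(-9, 9) + 4991/4345 = (-1201 - 1068)/(((17 - 3*9)/(-5 + 9))) + 4991/4345 = -2269*4/(17 - 27) + 4991*(1/4345) = -2269/((¼)*(-10)) + 4991/4345 = -2269/(-5/2) + 4991/4345 = -2269*(-⅖) + 4991/4345 = 4538/5 + 4991/4345 = 3948513/4345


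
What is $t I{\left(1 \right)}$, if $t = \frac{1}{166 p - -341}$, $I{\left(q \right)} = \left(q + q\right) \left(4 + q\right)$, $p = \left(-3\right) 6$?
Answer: $- \frac{10}{2647} \approx -0.0037779$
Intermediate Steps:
$p = -18$
$I{\left(q \right)} = 2 q \left(4 + q\right)$
$t = - \frac{1}{2647}$ ($t = \frac{1}{166 \left(-18\right) - -341} = \frac{1}{-2988 + \left(-1525 + 1866\right)} = \frac{1}{-2988 + 341} = \frac{1}{-2647} = - \frac{1}{2647} \approx -0.00037779$)
$t I{\left(1 \right)} = - \frac{2 \cdot 1 \left(4 + 1\right)}{2647} = - \frac{2 \cdot 1 \cdot 5}{2647} = \left(- \frac{1}{2647}\right) 10 = - \frac{10}{2647}$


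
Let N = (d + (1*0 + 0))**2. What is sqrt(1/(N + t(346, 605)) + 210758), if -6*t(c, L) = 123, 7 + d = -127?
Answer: 2*sqrt(67797088747905)/35871 ≈ 459.08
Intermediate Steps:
d = -134 (d = -7 - 127 = -134)
t(c, L) = -41/2 (t(c, L) = -1/6*123 = -41/2)
N = 17956 (N = (-134 + (1*0 + 0))**2 = (-134 + (0 + 0))**2 = (-134 + 0)**2 = (-134)**2 = 17956)
sqrt(1/(N + t(346, 605)) + 210758) = sqrt(1/(17956 - 41/2) + 210758) = sqrt(1/(35871/2) + 210758) = sqrt(2/35871 + 210758) = sqrt(7560100220/35871) = 2*sqrt(67797088747905)/35871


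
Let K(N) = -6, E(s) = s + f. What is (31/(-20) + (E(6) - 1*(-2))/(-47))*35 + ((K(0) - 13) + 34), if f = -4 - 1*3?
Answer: -7519/188 ≈ -39.995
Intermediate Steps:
f = -7 (f = -4 - 3 = -7)
E(s) = -7 + s (E(s) = s - 7 = -7 + s)
(31/(-20) + (E(6) - 1*(-2))/(-47))*35 + ((K(0) - 13) + 34) = (31/(-20) + ((-7 + 6) - 1*(-2))/(-47))*35 + ((-6 - 13) + 34) = (31*(-1/20) + (-1 + 2)*(-1/47))*35 + (-19 + 34) = (-31/20 + 1*(-1/47))*35 + 15 = (-31/20 - 1/47)*35 + 15 = -1477/940*35 + 15 = -10339/188 + 15 = -7519/188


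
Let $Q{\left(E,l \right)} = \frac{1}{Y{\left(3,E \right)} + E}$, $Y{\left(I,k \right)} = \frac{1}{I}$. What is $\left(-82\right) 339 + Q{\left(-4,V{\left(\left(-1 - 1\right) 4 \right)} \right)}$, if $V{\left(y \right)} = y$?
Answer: $- \frac{305781}{11} \approx -27798.0$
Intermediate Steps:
$Q{\left(E,l \right)} = \frac{1}{\frac{1}{3} + E}$
$\left(-82\right) 339 + Q{\left(-4,V{\left(\left(-1 - 1\right) 4 \right)} \right)} = \left(-82\right) 339 + \frac{3}{1 + 3 \left(-4\right)} = -27798 + \frac{3}{1 - 12} = -27798 + \frac{3}{-11} = -27798 + 3 \left(- \frac{1}{11}\right) = -27798 - \frac{3}{11} = - \frac{305781}{11}$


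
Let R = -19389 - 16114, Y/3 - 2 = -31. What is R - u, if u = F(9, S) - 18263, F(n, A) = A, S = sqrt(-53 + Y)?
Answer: -17240 - 2*I*sqrt(35) ≈ -17240.0 - 11.832*I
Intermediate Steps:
Y = -87 (Y = 6 + 3*(-31) = 6 - 93 = -87)
S = 2*I*sqrt(35) (S = sqrt(-53 - 87) = sqrt(-140) = 2*I*sqrt(35) ≈ 11.832*I)
R = -35503
u = -18263 + 2*I*sqrt(35) (u = 2*I*sqrt(35) - 18263 = -18263 + 2*I*sqrt(35) ≈ -18263.0 + 11.832*I)
R - u = -35503 - (-18263 + 2*I*sqrt(35)) = -35503 + (18263 - 2*I*sqrt(35)) = -17240 - 2*I*sqrt(35)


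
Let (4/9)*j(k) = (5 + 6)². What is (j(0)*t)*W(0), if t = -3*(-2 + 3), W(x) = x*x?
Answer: 0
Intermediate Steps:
W(x) = x²
t = -3 (t = -3*1 = -3)
j(k) = 1089/4 (j(k) = 9*(5 + 6)²/4 = (9/4)*11² = (9/4)*121 = 1089/4)
(j(0)*t)*W(0) = ((1089/4)*(-3))*0² = -3267/4*0 = 0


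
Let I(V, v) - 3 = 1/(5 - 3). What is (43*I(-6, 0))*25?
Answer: 7525/2 ≈ 3762.5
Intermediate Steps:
I(V, v) = 7/2 (I(V, v) = 3 + 1/(5 - 3) = 3 + 1/2 = 3 + ½ = 7/2)
(43*I(-6, 0))*25 = (43*(7/2))*25 = (301/2)*25 = 7525/2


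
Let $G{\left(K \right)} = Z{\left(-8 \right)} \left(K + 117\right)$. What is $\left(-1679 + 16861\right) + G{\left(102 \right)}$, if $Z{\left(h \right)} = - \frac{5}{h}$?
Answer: $\frac{122551}{8} \approx 15319.0$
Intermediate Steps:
$G{\left(K \right)} = \frac{585}{8} + \frac{5 K}{8}$ ($G{\left(K \right)} = - \frac{5}{-8} \left(K + 117\right) = \left(-5\right) \left(- \frac{1}{8}\right) \left(117 + K\right) = \frac{5 \left(117 + K\right)}{8} = \frac{585}{8} + \frac{5 K}{8}$)
$\left(-1679 + 16861\right) + G{\left(102 \right)} = \left(-1679 + 16861\right) + \left(\frac{585}{8} + \frac{5}{8} \cdot 102\right) = 15182 + \left(\frac{585}{8} + \frac{255}{4}\right) = 15182 + \frac{1095}{8} = \frac{122551}{8}$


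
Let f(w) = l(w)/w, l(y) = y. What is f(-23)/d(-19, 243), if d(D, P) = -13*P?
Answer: -1/3159 ≈ -0.00031656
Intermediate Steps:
f(w) = 1 (f(w) = w/w = 1)
f(-23)/d(-19, 243) = 1/(-13*243) = 1/(-3159) = 1*(-1/3159) = -1/3159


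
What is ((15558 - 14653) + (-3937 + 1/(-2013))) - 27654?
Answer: -61770919/2013 ≈ -30686.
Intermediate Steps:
((15558 - 14653) + (-3937 + 1/(-2013))) - 27654 = (905 + (-3937 - 1/2013)) - 27654 = (905 - 7925182/2013) - 27654 = -6103417/2013 - 27654 = -61770919/2013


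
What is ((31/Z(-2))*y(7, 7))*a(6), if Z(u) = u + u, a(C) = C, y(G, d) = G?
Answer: -651/2 ≈ -325.50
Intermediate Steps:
Z(u) = 2*u
((31/Z(-2))*y(7, 7))*a(6) = ((31/((2*(-2))))*7)*6 = ((31/(-4))*7)*6 = ((31*(-1/4))*7)*6 = -31/4*7*6 = -217/4*6 = -651/2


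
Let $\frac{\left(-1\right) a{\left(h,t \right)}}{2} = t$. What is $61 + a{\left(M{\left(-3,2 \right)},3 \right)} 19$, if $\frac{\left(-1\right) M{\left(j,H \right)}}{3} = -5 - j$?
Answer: $-53$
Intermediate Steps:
$M{\left(j,H \right)} = 15 + 3 j$ ($M{\left(j,H \right)} = - 3 \left(-5 - j\right) = 15 + 3 j$)
$a{\left(h,t \right)} = - 2 t$
$61 + a{\left(M{\left(-3,2 \right)},3 \right)} 19 = 61 + \left(-2\right) 3 \cdot 19 = 61 - 114 = -53$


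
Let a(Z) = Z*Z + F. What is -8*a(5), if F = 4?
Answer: -232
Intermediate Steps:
a(Z) = 4 + Z² (a(Z) = Z*Z + 4 = Z² + 4 = 4 + Z²)
-8*a(5) = -8*(4 + 5²) = -8*(4 + 25) = -8*29 = -232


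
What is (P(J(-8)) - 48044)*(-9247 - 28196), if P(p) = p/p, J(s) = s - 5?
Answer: 1798874049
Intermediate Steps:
J(s) = -5 + s
P(p) = 1
(P(J(-8)) - 48044)*(-9247 - 28196) = (1 - 48044)*(-9247 - 28196) = -48043*(-37443) = 1798874049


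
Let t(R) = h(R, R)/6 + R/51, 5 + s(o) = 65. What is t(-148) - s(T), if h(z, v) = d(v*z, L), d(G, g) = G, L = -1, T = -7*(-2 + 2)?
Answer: 60992/17 ≈ 3587.8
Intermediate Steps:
T = 0 (T = -7*0 = 0)
s(o) = 60 (s(o) = -5 + 65 = 60)
h(z, v) = v*z
t(R) = R²/6 + R/51 (t(R) = (R*R)/6 + R/51 = R²*(⅙) + R*(1/51) = R²/6 + R/51)
t(-148) - s(T) = (1/102)*(-148)*(2 + 17*(-148)) - 1*60 = (1/102)*(-148)*(2 - 2516) - 60 = (1/102)*(-148)*(-2514) - 60 = 62012/17 - 60 = 60992/17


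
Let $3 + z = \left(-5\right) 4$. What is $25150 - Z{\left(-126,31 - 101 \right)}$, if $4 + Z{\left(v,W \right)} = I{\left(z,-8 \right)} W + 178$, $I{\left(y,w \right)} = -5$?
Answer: $24626$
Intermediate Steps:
$z = -23$ ($z = -3 - 20 = -23$)
$Z{\left(v,W \right)} = 174 - 5 W$ ($Z{\left(v,W \right)} = -4 - \left(-178 + 5 W\right) = 174 - 5 W$)
$25150 - Z{\left(-126,31 - 101 \right)} = 25150 - \left(174 - 5 \left(31 - 101\right)\right) = 25150 - \left(174 - -350\right) = 25150 - \left(174 + 350\right) = 25150 - 524 = 24626$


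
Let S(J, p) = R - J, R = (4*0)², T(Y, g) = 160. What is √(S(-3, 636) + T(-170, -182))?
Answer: √163 ≈ 12.767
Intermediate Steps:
R = 0 (R = 0² = 0)
S(J, p) = -J (S(J, p) = 0 - J = -J)
√(S(-3, 636) + T(-170, -182)) = √(-1*(-3) + 160) = √(3 + 160) = √163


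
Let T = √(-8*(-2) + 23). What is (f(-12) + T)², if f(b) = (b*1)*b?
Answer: (144 + √39)² ≈ 22574.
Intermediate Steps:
T = √39 (T = √(16 + 23) = √39 ≈ 6.2450)
f(b) = b² (f(b) = b*b = b²)
(f(-12) + T)² = ((-12)² + √39)² = (144 + √39)²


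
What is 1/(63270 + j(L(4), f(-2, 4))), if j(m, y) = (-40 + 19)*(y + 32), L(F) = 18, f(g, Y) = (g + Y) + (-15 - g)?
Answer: 1/62829 ≈ 1.5916e-5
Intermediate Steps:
f(g, Y) = -15 + Y (f(g, Y) = (Y + g) + (-15 - g) = -15 + Y)
j(m, y) = -672 - 21*y (j(m, y) = -21*(32 + y) = -672 - 21*y)
1/(63270 + j(L(4), f(-2, 4))) = 1/(63270 + (-672 - 21*(-15 + 4))) = 1/(63270 + (-672 - 21*(-11))) = 1/(63270 + (-672 + 231)) = 1/(63270 - 441) = 1/62829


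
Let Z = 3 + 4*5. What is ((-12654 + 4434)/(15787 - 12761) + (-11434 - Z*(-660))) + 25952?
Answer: 44928964/1513 ≈ 29695.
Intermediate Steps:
Z = 23 (Z = 3 + 20 = 23)
((-12654 + 4434)/(15787 - 12761) + (-11434 - Z*(-660))) + 25952 = ((-12654 + 4434)/(15787 - 12761) + (-11434 - 23*(-660))) + 25952 = (-8220/3026 + (-11434 - 1*(-15180))) + 25952 = (-8220*1/3026 + (-11434 + 15180)) + 25952 = (-4110/1513 + 3746) + 25952 = 5663588/1513 + 25952 = 44928964/1513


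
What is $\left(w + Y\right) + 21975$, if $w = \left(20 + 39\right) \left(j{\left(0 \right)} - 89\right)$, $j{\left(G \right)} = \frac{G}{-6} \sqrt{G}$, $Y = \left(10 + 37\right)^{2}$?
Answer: $18933$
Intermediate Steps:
$Y = 2209$ ($Y = 47^{2} = 2209$)
$j{\left(G \right)} = - \frac{G^{\frac{3}{2}}}{6}$ ($j{\left(G \right)} = G \left(- \frac{1}{6}\right) \sqrt{G} = - \frac{G}{6} \sqrt{G} = - \frac{G^{\frac{3}{2}}}{6}$)
$w = -5251$ ($w = \left(20 + 39\right) \left(- \frac{0^{\frac{3}{2}}}{6} - 89\right) = 59 \left(\left(- \frac{1}{6}\right) 0 - 89\right) = 59 \left(0 - 89\right) = 59 \left(-89\right) = -5251$)
$\left(w + Y\right) + 21975 = \left(-5251 + 2209\right) + 21975 = -3042 + 21975 = 18933$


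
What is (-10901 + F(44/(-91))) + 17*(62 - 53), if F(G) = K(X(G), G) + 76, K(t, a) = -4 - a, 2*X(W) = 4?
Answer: -971472/91 ≈ -10676.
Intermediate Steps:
X(W) = 2 (X(W) = (½)*4 = 2)
F(G) = 72 - G (F(G) = (-4 - G) + 76 = 72 - G)
(-10901 + F(44/(-91))) + 17*(62 - 53) = (-10901 + (72 - 44/(-91))) + 17*(62 - 53) = (-10901 + (72 - 44*(-1)/91)) + 17*9 = (-10901 + (72 - 1*(-44/91))) + 153 = (-10901 + (72 + 44/91)) + 153 = (-10901 + 6596/91) + 153 = -985395/91 + 153 = -971472/91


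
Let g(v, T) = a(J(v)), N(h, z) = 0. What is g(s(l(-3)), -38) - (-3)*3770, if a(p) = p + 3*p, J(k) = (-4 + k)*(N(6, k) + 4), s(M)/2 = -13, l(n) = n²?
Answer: 10830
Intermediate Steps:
s(M) = -26 (s(M) = 2*(-13) = -26)
J(k) = -16 + 4*k (J(k) = (-4 + k)*(0 + 4) = (-4 + k)*4 = -16 + 4*k)
a(p) = 4*p
g(v, T) = -64 + 16*v (g(v, T) = 4*(-16 + 4*v) = -64 + 16*v)
g(s(l(-3)), -38) - (-3)*3770 = (-64 + 16*(-26)) - (-3)*3770 = (-64 - 416) - 1*(-11310) = -480 + 11310 = 10830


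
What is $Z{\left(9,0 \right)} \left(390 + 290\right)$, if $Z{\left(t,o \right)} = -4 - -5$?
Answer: $680$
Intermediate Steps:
$Z{\left(t,o \right)} = 1$ ($Z{\left(t,o \right)} = -4 + 5 = 1$)
$Z{\left(9,0 \right)} \left(390 + 290\right) = 1 \left(390 + 290\right) = 1 \cdot 680 = 680$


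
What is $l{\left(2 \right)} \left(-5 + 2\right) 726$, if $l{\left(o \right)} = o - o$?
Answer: $0$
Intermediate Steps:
$l{\left(o \right)} = 0$
$l{\left(2 \right)} \left(-5 + 2\right) 726 = 0 \left(-5 + 2\right) 726 = 0 \left(-3\right) 726 = 0 \cdot 726 = 0$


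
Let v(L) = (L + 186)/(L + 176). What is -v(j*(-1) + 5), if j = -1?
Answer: -96/91 ≈ -1.0549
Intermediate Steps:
v(L) = (186 + L)/(176 + L)
-v(j*(-1) + 5) = -(186 + (-1*(-1) + 5))/(176 + (-1*(-1) + 5)) = -(186 + (1 + 5))/(176 + (1 + 5)) = -(186 + 6)/(176 + 6) = -192/182 = -1*96/91 = -96/91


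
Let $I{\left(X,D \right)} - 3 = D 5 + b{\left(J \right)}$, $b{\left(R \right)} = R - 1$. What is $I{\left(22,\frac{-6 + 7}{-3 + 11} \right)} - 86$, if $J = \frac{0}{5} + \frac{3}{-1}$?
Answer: $- \frac{691}{8} \approx -86.375$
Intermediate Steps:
$J = -3$ ($J = 0 \cdot \frac{1}{5} + 3 \left(-1\right) = 0 - 3 = -3$)
$b{\left(R \right)} = -1 + R$
$I{\left(X,D \right)} = -1 + 5 D$ ($I{\left(X,D \right)} = 3 + \left(D 5 - 4\right) = 3 + \left(5 D - 4\right) = 3 + \left(-4 + 5 D\right) = -1 + 5 D$)
$I{\left(22,\frac{-6 + 7}{-3 + 11} \right)} - 86 = \left(-1 + 5 \frac{-6 + 7}{-3 + 11}\right) - 86 = \left(-1 + 5 \cdot 1 \cdot \frac{1}{8}\right) - 86 = \left(-1 + 5 \cdot \frac{1}{8}\right) - 86 = \left(-1 + \frac{5}{8}\right) - 86 = - \frac{3}{8} - 86 = - \frac{691}{8}$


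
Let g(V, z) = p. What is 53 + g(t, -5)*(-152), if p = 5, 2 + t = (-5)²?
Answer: -707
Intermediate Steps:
t = 23 (t = -2 + (-5)² = -2 + 25 = 23)
g(V, z) = 5
53 + g(t, -5)*(-152) = 53 + 5*(-152) = 53 - 760 = -707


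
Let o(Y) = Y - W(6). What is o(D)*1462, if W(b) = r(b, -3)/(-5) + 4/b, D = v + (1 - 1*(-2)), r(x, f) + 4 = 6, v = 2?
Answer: 103802/15 ≈ 6920.1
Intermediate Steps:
r(x, f) = 2 (r(x, f) = -4 + 6 = 2)
D = 5 (D = 2 + (1 - 1*(-2)) = 2 + (1 + 2) = 2 + 3 = 5)
W(b) = -⅖ + 4/b (W(b) = 2/(-5) + 4/b = 2*(-⅕) + 4/b = -⅖ + 4/b)
o(Y) = -4/15 + Y (o(Y) = Y - (-⅖ + 4/6) = Y - (-⅖ + 4*(⅙)) = Y - (-⅖ + ⅔) = Y - 1*4/15 = Y - 4/15 = -4/15 + Y)
o(D)*1462 = (-4/15 + 5)*1462 = (71/15)*1462 = 103802/15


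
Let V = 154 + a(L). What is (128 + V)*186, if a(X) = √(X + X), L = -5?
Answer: 52452 + 186*I*√10 ≈ 52452.0 + 588.18*I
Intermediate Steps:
a(X) = √2*√X (a(X) = √(2*X) = √2*√X)
V = 154 + I*√10 (V = 154 + √2*√(-5) = 154 + √2*(I*√5) = 154 + I*√10 ≈ 154.0 + 3.1623*I)
(128 + V)*186 = (128 + (154 + I*√10))*186 = (282 + I*√10)*186 = 52452 + 186*I*√10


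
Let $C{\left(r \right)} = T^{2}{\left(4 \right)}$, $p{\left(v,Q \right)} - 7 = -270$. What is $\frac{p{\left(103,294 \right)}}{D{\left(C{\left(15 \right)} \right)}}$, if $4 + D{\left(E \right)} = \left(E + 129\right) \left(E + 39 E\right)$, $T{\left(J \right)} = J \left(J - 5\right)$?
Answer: $- \frac{263}{92796} \approx -0.0028342$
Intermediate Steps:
$p{\left(v,Q \right)} = -263$ ($p{\left(v,Q \right)} = 7 - 270 = -263$)
$T{\left(J \right)} = J \left(-5 + J\right)$ ($T{\left(J \right)} = J \left(J - 5\right) = J \left(-5 + J\right)$)
$C{\left(r \right)} = 16$ ($C{\left(r \right)} = \left(4 \left(-5 + 4\right)\right)^{2} = \left(4 \left(-1\right)\right)^{2} = \left(-4\right)^{2} = 16$)
$D{\left(E \right)} = -4 + 40 E \left(129 + E\right)$ ($D{\left(E \right)} = -4 + \left(E + 129\right) \left(E + 39 E\right) = -4 + \left(129 + E\right) 40 E = -4 + 40 E \left(129 + E\right)$)
$\frac{p{\left(103,294 \right)}}{D{\left(C{\left(15 \right)} \right)}} = - \frac{263}{-4 + 40 \cdot 16^{2} + 5160 \cdot 16} = - \frac{263}{-4 + 40 \cdot 256 + 82560} = - \frac{263}{-4 + 10240 + 82560} = - \frac{263}{92796}$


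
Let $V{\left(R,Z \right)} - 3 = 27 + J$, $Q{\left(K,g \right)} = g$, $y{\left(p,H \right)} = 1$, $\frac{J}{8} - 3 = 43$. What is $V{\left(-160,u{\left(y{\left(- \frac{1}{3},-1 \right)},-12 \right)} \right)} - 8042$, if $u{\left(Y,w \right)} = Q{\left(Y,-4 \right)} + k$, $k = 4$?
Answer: $-7644$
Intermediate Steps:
$J = 368$ ($J = 24 + 8 \cdot 43 = 24 + 344 = 368$)
$u{\left(Y,w \right)} = 0$ ($u{\left(Y,w \right)} = -4 + 4 = 0$)
$V{\left(R,Z \right)} = 398$ ($V{\left(R,Z \right)} = 3 + \left(27 + 368\right) = 3 + 395 = 398$)
$V{\left(-160,u{\left(y{\left(- \frac{1}{3},-1 \right)},-12 \right)} \right)} - 8042 = 398 - 8042 = -7644$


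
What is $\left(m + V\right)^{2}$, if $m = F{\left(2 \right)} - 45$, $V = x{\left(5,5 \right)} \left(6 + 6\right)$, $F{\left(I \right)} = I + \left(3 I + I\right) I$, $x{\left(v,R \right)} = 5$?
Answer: $1089$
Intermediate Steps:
$F{\left(I \right)} = I + 4 I^{2}$ ($F{\left(I \right)} = I + 4 I I = I + 4 I^{2}$)
$V = 60$ ($V = 5 \left(6 + 6\right) = 5 \cdot 12 = 60$)
$m = -27$ ($m = 2 \left(1 + 4 \cdot 2\right) - 45 = 2 \left(1 + 8\right) - 45 = 2 \cdot 9 - 45 = 18 - 45 = -27$)
$\left(m + V\right)^{2} = \left(-27 + 60\right)^{2} = 33^{2} = 1089$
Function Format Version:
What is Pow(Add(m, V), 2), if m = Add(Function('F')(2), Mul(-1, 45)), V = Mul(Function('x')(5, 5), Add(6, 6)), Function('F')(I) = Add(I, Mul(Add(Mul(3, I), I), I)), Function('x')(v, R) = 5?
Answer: 1089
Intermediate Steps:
Function('F')(I) = Add(I, Mul(4, Pow(I, 2))) (Function('F')(I) = Add(I, Mul(Mul(4, I), I)) = Add(I, Mul(4, Pow(I, 2))))
V = 60 (V = Mul(5, Add(6, 6)) = Mul(5, 12) = 60)
m = -27 (m = Add(Mul(2, Add(1, Mul(4, 2))), Mul(-1, 45)) = Add(Mul(2, Add(1, 8)), -45) = Add(Mul(2, 9), -45) = Add(18, -45) = -27)
Pow(Add(m, V), 2) = Pow(Add(-27, 60), 2) = Pow(33, 2) = 1089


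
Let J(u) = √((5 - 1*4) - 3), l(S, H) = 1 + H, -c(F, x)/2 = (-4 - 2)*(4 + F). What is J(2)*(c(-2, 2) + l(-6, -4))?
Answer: 21*I*√2 ≈ 29.698*I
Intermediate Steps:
c(F, x) = 48 + 12*F (c(F, x) = -2*(-4 - 2)*(4 + F) = -(-12)*(4 + F) = -2*(-24 - 6*F) = 48 + 12*F)
J(u) = I*√2 (J(u) = √((5 - 4) - 3) = √(1 - 3) = √(-2) = I*√2)
J(2)*(c(-2, 2) + l(-6, -4)) = (I*√2)*((48 + 12*(-2)) + (1 - 4)) = (I*√2)*((48 - 24) - 3) = (I*√2)*(24 - 3) = (I*√2)*21 = 21*I*√2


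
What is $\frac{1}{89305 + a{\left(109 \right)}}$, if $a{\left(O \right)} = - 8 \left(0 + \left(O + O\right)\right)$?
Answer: $\frac{1}{87561} \approx 1.1421 \cdot 10^{-5}$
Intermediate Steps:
$a{\left(O \right)} = - 16 O$ ($a{\left(O \right)} = - 8 \left(0 + 2 O\right) = - 8 \cdot 2 O = - 16 O$)
$\frac{1}{89305 + a{\left(109 \right)}} = \frac{1}{89305 - 1744} = \frac{1}{87561}$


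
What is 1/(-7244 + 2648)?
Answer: -1/4596 ≈ -0.00021758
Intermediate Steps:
1/(-7244 + 2648) = 1/(-4596) = -1/4596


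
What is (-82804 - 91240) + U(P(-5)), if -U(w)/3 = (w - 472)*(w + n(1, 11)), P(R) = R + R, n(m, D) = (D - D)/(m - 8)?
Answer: -188504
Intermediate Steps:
n(m, D) = 0 (n(m, D) = 0/(-8 + m) = 0)
P(R) = 2*R
U(w) = -3*w*(-472 + w) (U(w) = -3*(w - 472)*(w + 0) = -3*(-472 + w)*w = -3*w*(-472 + w))
(-82804 - 91240) + U(P(-5)) = (-82804 - 91240) + 3*(2*(-5))*(472 - 2*(-5)) = -174044 + 3*(-10)*(472 - 1*(-10)) = -174044 + 3*(-10)*(472 + 10) = -174044 + 3*(-10)*482 = -174044 - 14460 = -188504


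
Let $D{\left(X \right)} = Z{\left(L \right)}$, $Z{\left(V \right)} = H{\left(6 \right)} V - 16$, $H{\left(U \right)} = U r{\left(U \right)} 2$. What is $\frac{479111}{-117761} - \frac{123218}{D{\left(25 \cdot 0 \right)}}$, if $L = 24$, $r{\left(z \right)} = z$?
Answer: $- \frac{7665256465}{100803416} \approx -76.042$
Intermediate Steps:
$H{\left(U \right)} = 2 U^{2}$ ($H{\left(U \right)} = U U 2 = U^{2} \cdot 2 = 2 U^{2}$)
$Z{\left(V \right)} = -16 + 72 V$ ($Z{\left(V \right)} = 2 \cdot 6^{2} V - 16 = 2 \cdot 36 V - 16 = 72 V - 16 = -16 + 72 V$)
$D{\left(X \right)} = 1712$ ($D{\left(X \right)} = -16 + 72 \cdot 24 = -16 + 1728 = 1712$)
$\frac{479111}{-117761} - \frac{123218}{D{\left(25 \cdot 0 \right)}} = \frac{479111}{-117761} - \frac{123218}{1712} = 479111 \left(- \frac{1}{117761}\right) - \frac{61609}{856} = - \frac{479111}{117761} - \frac{61609}{856} = - \frac{7665256465}{100803416}$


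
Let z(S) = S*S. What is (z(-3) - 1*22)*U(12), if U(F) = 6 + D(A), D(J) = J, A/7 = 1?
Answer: -169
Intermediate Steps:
A = 7 (A = 7*1 = 7)
U(F) = 13 (U(F) = 6 + 7 = 13)
z(S) = S²
(z(-3) - 1*22)*U(12) = ((-3)² - 1*22)*13 = (9 - 22)*13 = -13*13 = -169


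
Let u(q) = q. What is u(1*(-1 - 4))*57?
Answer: -285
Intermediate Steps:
u(1*(-1 - 4))*57 = (1*(-1 - 4))*57 = (1*(-5))*57 = -5*57 = -285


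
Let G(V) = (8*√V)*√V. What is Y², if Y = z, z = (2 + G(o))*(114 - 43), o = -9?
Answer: 24700900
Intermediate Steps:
G(V) = 8*V
z = -4970 (z = (2 + 8*(-9))*(114 - 43) = (2 - 72)*71 = -70*71 = -4970)
Y = -4970
Y² = (-4970)² = 24700900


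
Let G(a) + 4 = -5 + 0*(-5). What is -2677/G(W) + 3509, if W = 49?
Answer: 34258/9 ≈ 3806.4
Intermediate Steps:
G(a) = -9 (G(a) = -4 + (-5 + 0*(-5)) = -4 + (-5 + 0) = -4 - 5 = -9)
-2677/G(W) + 3509 = -2677/(-9) + 3509 = -2677*(-⅑) + 3509 = 2677/9 + 3509 = 34258/9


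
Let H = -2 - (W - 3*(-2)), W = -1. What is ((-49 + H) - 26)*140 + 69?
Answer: -11411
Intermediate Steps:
H = -7 (H = -2 - (-1 - 3*(-2)) = -2 - (-1 + 6) = -2 - 1*5 = -2 - 5 = -7)
((-49 + H) - 26)*140 + 69 = ((-49 - 7) - 26)*140 + 69 = (-56 - 26)*140 + 69 = -82*140 + 69 = -11480 + 69 = -11411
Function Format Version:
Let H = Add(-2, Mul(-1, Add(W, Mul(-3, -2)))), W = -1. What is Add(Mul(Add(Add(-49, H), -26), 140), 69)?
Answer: -11411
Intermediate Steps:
H = -7 (H = Add(-2, Mul(-1, Add(-1, Mul(-3, -2)))) = Add(-2, Mul(-1, Add(-1, 6))) = Add(-2, Mul(-1, 5)) = Add(-2, -5) = -7)
Add(Mul(Add(Add(-49, H), -26), 140), 69) = Add(Mul(Add(Add(-49, -7), -26), 140), 69) = Add(Mul(Add(-56, -26), 140), 69) = Add(Mul(-82, 140), 69) = Add(-11480, 69) = -11411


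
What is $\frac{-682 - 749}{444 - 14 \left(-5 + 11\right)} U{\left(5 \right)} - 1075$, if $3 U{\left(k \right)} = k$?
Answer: $- \frac{8653}{8} \approx -1081.6$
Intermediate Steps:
$U{\left(k \right)} = \frac{k}{3}$
$\frac{-682 - 749}{444 - 14 \left(-5 + 11\right)} U{\left(5 \right)} - 1075 = \frac{-682 - 749}{444 - 14 \left(-5 + 11\right)} \frac{1}{3} \cdot 5 - 1075 = - \frac{1431}{444 - 84} \cdot \frac{5}{3} - 1075 = - \frac{1431}{360} \cdot \frac{5}{3} - 1075 = \left(-1431\right) \frac{1}{360} \cdot \frac{5}{3} - 1075 = \left(- \frac{159}{40}\right) \frac{5}{3} - 1075 = - \frac{53}{8} - 1075 = - \frac{8653}{8}$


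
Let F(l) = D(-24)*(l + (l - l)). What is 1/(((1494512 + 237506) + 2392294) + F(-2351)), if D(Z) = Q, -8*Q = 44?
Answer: 2/8274485 ≈ 2.4171e-7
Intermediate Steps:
Q = -11/2 (Q = -1/8*44 = -11/2 ≈ -5.5000)
D(Z) = -11/2
F(l) = -11*l/2 (F(l) = -11*(l + (l - l))/2 = -11*(l + 0)/2 = -11*l/2)
1/(((1494512 + 237506) + 2392294) + F(-2351)) = 1/(((1494512 + 237506) + 2392294) - 11/2*(-2351)) = 1/((1732018 + 2392294) + 25861/2) = 1/(4124312 + 25861/2) = 1/(8274485/2) = 2/8274485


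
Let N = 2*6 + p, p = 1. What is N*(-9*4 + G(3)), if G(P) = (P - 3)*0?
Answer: -468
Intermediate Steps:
N = 13 (N = 2*6 + 1 = 12 + 1 = 13)
G(P) = 0 (G(P) = (-3 + P)*0 = 0)
N*(-9*4 + G(3)) = 13*(-9*4 + 0) = 13*(-36 + 0) = 13*(-36) = -468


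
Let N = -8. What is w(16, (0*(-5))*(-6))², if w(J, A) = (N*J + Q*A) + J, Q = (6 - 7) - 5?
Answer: 12544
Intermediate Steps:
Q = -6 (Q = -1 - 5 = -6)
w(J, A) = -7*J - 6*A (w(J, A) = (-8*J - 6*A) + J = -7*J - 6*A)
w(16, (0*(-5))*(-6))² = (-7*16 - 6*0*(-5)*(-6))² = (-112 - 0*(-6))² = (-112 - 6*0)² = (-112 + 0)² = (-112)² = 12544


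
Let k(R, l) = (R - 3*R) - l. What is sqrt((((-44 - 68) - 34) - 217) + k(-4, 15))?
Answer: I*sqrt(370) ≈ 19.235*I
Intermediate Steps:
k(R, l) = -l - 2*R (k(R, l) = -2*R - l = -l - 2*R)
sqrt((((-44 - 68) - 34) - 217) + k(-4, 15)) = sqrt((((-44 - 68) - 34) - 217) + (-1*15 - 2*(-4))) = sqrt(((-112 - 34) - 217) + (-15 + 8)) = sqrt((-146 - 217) - 7) = sqrt(-363 - 7) = sqrt(-370) = I*sqrt(370)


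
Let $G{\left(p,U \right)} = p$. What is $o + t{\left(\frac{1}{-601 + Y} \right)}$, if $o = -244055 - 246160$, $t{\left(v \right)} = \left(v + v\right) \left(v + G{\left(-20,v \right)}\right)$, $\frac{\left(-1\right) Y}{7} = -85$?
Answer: $- \frac{8823749}{18} \approx -4.9021 \cdot 10^{5}$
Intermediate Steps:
$Y = 595$ ($Y = \left(-7\right) \left(-85\right) = 595$)
$t{\left(v \right)} = 2 v \left(-20 + v\right)$ ($t{\left(v \right)} = \left(v + v\right) \left(v - 20\right) = 2 v \left(-20 + v\right)$)
$o = -490215$
$o + t{\left(\frac{1}{-601 + Y} \right)} = -490215 + \frac{2 \left(-20 + \frac{1}{-601 + 595}\right)}{-601 + 595} = -490215 + \frac{2 \left(-20 + \frac{1}{-6}\right)}{-6} = -490215 + 2 \left(- \frac{1}{6}\right) \left(-20 - \frac{1}{6}\right) = -490215 + 2 \left(- \frac{1}{6}\right) \left(- \frac{121}{6}\right) = -490215 + \frac{121}{18} = - \frac{8823749}{18}$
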